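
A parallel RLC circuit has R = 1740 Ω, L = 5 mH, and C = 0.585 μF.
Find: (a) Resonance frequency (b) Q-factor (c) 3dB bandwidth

Step 1 — Resonance: ω₀ = 1/√(LC) = 1/√(0.005·5.85e-07) = 1.849e+04 rad/s.
Step 2 — f₀ = ω₀/(2π) = 2943 Hz.
Step 3 — Parallel Q: Q = R/(ω₀L) = 1740/(1.849e+04·0.005) = 18.82.
Step 4 — Bandwidth: Δω = ω₀/Q = 982.4 rad/s; BW = Δω/(2π) = 156.4 Hz.

(a) f₀ = 2943 Hz  (b) Q = 18.82  (c) BW = 156.4 Hz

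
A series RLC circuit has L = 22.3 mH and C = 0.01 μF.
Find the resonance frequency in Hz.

Step 1 — Resonance condition Im(Z)=0 gives ω₀ = 1/√(LC).
Step 2 — ω₀ = 1/√(0.0223·1e-08) = 6.696e+04 rad/s.
Step 3 — f₀ = ω₀/(2π) = 1.066e+04 Hz.

f₀ = 1.066e+04 Hz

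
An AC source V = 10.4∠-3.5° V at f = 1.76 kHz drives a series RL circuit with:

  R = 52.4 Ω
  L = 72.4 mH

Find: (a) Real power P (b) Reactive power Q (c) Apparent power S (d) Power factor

Step 1 — Angular frequency: ω = 2π·f = 2π·1760 = 1.106e+04 rad/s.
Step 2 — Component impedances:
  R: Z = R = 52.4 Ω
  L: Z = jωL = j·1.106e+04·0.0724 = 0 + j800.6 Ω
Step 3 — Series combination: Z_total = R + L = 52.4 + j800.6 Ω = 802.3∠86.3° Ω.
Step 4 — Source phasor: V = 10.4∠-3.5° V = 10.38 - j0.6349 V.
Step 5 — Current: I = V / Z = 5.533e-05 - j0.01296 A = 0.01296∠-89.8° A.
Step 6 — Complex power: S = V·I* = 0.008804 + j0.1345 VA.
Step 7 — Real power: P = Re(S) = 0.008804 W.
Step 8 — Reactive power: Q = Im(S) = 0.1345 VAR.
Step 9 — Apparent power: |S| = 0.1348 VA.
Step 10 — Power factor: PF = P/|S| = 0.06531 (lagging).

(a) P = 0.008804 W  (b) Q = 0.1345 VAR  (c) S = 0.1348 VA  (d) PF = 0.06531 (lagging)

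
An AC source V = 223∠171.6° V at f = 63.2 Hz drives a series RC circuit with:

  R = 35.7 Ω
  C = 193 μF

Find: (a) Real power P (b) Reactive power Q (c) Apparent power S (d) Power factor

Step 1 — Angular frequency: ω = 2π·f = 2π·63.2 = 397.1 rad/s.
Step 2 — Component impedances:
  R: Z = R = 35.7 Ω
  C: Z = 1/(jωC) = -j/(ω·C) = 0 - j13.05 Ω
Step 3 — Series combination: Z_total = R + C = 35.7 - j13.05 Ω = 38.01∠-20.1° Ω.
Step 4 — Source phasor: V = 223∠171.6° V = -220.6 + j32.58 V.
Step 5 — Current: I = V / Z = -5.745 - j1.187 A = 5.867∠-168.3° A.
Step 6 — Complex power: S = V·I* = 1229 - j449.1 VA.
Step 7 — Real power: P = Re(S) = 1229 W.
Step 8 — Reactive power: Q = Im(S) = -449.1 VAR.
Step 9 — Apparent power: |S| = 1308 VA.
Step 10 — Power factor: PF = P/|S| = 0.9392 (leading).

(a) P = 1229 W  (b) Q = -449.1 VAR  (c) S = 1308 VA  (d) PF = 0.9392 (leading)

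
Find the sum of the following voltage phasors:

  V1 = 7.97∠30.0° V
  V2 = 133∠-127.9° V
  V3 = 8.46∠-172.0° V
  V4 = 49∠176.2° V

Step 1 — Convert each phasor to rectangular form:
  V1 = 7.97·(cos(30.0°) + j·sin(30.0°)) = 6.902 + j3.985 V
  V2 = 133·(cos(-127.9°) + j·sin(-127.9°)) = -81.7 - j104.9 V
  V3 = 8.46·(cos(-172.0°) + j·sin(-172.0°)) = -8.378 - j1.177 V
  V4 = 49·(cos(176.2°) + j·sin(176.2°)) = -48.89 + j3.247 V
Step 2 — Sum components: V_total = -132.1 - j98.89 V.
Step 3 — Convert to polar: |V_total| = 165 V, ∠V_total = -143.2°.

V_total = 165∠-143.2° V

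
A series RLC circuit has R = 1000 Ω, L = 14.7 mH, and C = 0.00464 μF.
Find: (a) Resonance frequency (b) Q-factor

Step 1 — Resonance condition Im(Z)=0 gives ω₀ = 1/√(LC).
Step 2 — ω₀ = 1/√(0.0147·4.64e-09) = 1.211e+05 rad/s.
Step 3 — f₀ = ω₀/(2π) = 1.927e+04 Hz.
Step 4 — Series Q: Q = ω₀L/R = 1.211e+05·0.0147/1000 = 1.78.

(a) f₀ = 1.927e+04 Hz  (b) Q = 1.78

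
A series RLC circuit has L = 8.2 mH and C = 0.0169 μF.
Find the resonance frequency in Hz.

Step 1 — Resonance condition Im(Z)=0 gives ω₀ = 1/√(LC).
Step 2 — ω₀ = 1/√(0.0082·1.69e-08) = 8.495e+04 rad/s.
Step 3 — f₀ = ω₀/(2π) = 1.352e+04 Hz.

f₀ = 1.352e+04 Hz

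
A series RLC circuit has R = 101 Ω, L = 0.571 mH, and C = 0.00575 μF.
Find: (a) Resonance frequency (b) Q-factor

Step 1 — Resonance condition Im(Z)=0 gives ω₀ = 1/√(LC).
Step 2 — ω₀ = 1/√(0.000571·5.75e-09) = 5.519e+05 rad/s.
Step 3 — f₀ = ω₀/(2π) = 8.784e+04 Hz.
Step 4 — Series Q: Q = ω₀L/R = 5.519e+05·0.000571/101 = 3.12.

(a) f₀ = 8.784e+04 Hz  (b) Q = 3.12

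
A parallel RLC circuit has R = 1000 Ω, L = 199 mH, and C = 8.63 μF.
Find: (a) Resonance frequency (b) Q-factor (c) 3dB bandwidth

Step 1 — Resonance: ω₀ = 1/√(LC) = 1/√(0.199·8.63e-06) = 763.1 rad/s.
Step 2 — f₀ = ω₀/(2π) = 121.4 Hz.
Step 3 — Parallel Q: Q = R/(ω₀L) = 1000/(763.1·0.199) = 6.585.
Step 4 — Bandwidth: Δω = ω₀/Q = 115.9 rad/s; BW = Δω/(2π) = 18.44 Hz.

(a) f₀ = 121.4 Hz  (b) Q = 6.585  (c) BW = 18.44 Hz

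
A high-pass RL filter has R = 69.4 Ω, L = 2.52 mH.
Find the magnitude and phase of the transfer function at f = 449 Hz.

Step 1 — Angular frequency: ω = 2π·449 = 2821 rad/s.
Step 2 — Transfer function: H(jω) = jωL/(R + jωL).
Step 3 — Numerator jωL = j·7.109; denominator R + jωL = 69.4 + j7.109.
Step 4 — H = 0.01038 + j0.1014.
Step 5 — Magnitude: |H| = 0.1019 (-19.8 dB); phase: φ = 84.2°.

|H| = 0.1019 (-19.8 dB), φ = 84.2°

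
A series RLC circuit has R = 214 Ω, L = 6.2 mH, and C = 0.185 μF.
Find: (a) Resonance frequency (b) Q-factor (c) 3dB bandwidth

Step 1 — Resonance: ω₀ = 1/√(LC) = 1/√(0.0062·1.85e-07) = 2.953e+04 rad/s.
Step 2 — f₀ = ω₀/(2π) = 4699 Hz.
Step 3 — Series Q: Q = ω₀L/R = 2.953e+04·0.0062/214 = 0.8555.
Step 4 — Bandwidth: Δω = ω₀/Q = 3.452e+04 rad/s; BW = Δω/(2π) = 5493 Hz.

(a) f₀ = 4699 Hz  (b) Q = 0.8555  (c) BW = 5493 Hz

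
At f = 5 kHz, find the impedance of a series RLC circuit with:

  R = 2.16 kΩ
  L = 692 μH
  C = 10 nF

Step 1 — Angular frequency: ω = 2π·f = 2π·5000 = 3.142e+04 rad/s.
Step 2 — Component impedances:
  R: Z = R = 2160 Ω
  L: Z = jωL = j·3.142e+04·0.000692 = 0 + j21.74 Ω
  C: Z = 1/(jωC) = -j/(ω·C) = 0 - j3183 Ω
Step 3 — Series combination: Z_total = R + L + C = 2160 - j3161 Ω = 3829∠-55.7° Ω.

Z = 2160 - j3161 Ω = 3829∠-55.7° Ω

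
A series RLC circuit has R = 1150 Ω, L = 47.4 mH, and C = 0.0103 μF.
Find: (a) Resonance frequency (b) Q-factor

Step 1 — Resonance condition Im(Z)=0 gives ω₀ = 1/√(LC).
Step 2 — ω₀ = 1/√(0.0474·1.03e-08) = 4.526e+04 rad/s.
Step 3 — f₀ = ω₀/(2π) = 7203 Hz.
Step 4 — Series Q: Q = ω₀L/R = 4.526e+04·0.0474/1150 = 1.865.

(a) f₀ = 7203 Hz  (b) Q = 1.865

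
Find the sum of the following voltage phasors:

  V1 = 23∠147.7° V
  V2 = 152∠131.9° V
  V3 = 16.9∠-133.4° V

Step 1 — Convert each phasor to rectangular form:
  V1 = 23·(cos(147.7°) + j·sin(147.7°)) = -19.44 + j12.29 V
  V2 = 152·(cos(131.9°) + j·sin(131.9°)) = -101.5 + j113.1 V
  V3 = 16.9·(cos(-133.4°) + j·sin(-133.4°)) = -11.61 - j12.28 V
Step 2 — Sum components: V_total = -132.6 + j113.1 V.
Step 3 — Convert to polar: |V_total| = 174.3 V, ∠V_total = 139.5°.

V_total = 174.3∠139.5° V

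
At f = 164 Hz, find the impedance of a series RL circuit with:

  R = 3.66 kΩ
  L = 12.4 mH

Step 1 — Angular frequency: ω = 2π·f = 2π·164 = 1030 rad/s.
Step 2 — Component impedances:
  R: Z = R = 3660 Ω
  L: Z = jωL = j·1030·0.0124 = 0 + j12.78 Ω
Step 3 — Series combination: Z_total = R + L = 3660 + j12.78 Ω = 3660∠0.2° Ω.

Z = 3660 + j12.78 Ω = 3660∠0.2° Ω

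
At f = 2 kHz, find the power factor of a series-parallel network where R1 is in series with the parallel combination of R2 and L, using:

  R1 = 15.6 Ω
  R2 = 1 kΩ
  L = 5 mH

Step 1 — Angular frequency: ω = 2π·f = 2π·2000 = 1.257e+04 rad/s.
Step 2 — Component impedances:
  R1: Z = R = 15.6 Ω
  R2: Z = R = 1000 Ω
  L: Z = jωL = j·1.257e+04·0.005 = 0 + j62.83 Ω
Step 3 — Parallel branch: R2 || L = 1/(1/R2 + 1/L) = 3.932 + j62.58 Ω.
Step 4 — Series with R1: Z_total = R1 + (R2 || L) = 19.53 + j62.58 Ω = 65.56∠72.7° Ω.
Step 5 — Power factor: PF = cos(φ) = Re(Z)/|Z| = 19.53/65.56 = 0.2979.
Step 6 — Type: Im(Z) = 62.58 ⇒ lagging (phase φ = 72.7°).

PF = 0.2979 (lagging, φ = 72.7°)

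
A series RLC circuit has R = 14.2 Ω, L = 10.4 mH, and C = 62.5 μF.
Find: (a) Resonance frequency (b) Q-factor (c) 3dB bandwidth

Step 1 — Resonance condition Im(Z)=0 gives ω₀ = 1/√(LC).
Step 2 — ω₀ = 1/√(0.0104·6.25e-05) = 1240 rad/s.
Step 3 — f₀ = ω₀/(2π) = 197.4 Hz.
Step 4 — Series Q: Q = ω₀L/R = 1240·0.0104/14.2 = 0.9084.
Step 5 — 3dB bandwidth: Δω = ω₀/Q = 1365 rad/s; BW = Δω/(2π) = 217.3 Hz.

(a) f₀ = 197.4 Hz  (b) Q = 0.9084  (c) BW = 217.3 Hz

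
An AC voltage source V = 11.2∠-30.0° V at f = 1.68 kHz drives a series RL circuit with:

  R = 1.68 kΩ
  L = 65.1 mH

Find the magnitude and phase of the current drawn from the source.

Step 1 — Angular frequency: ω = 2π·f = 2π·1680 = 1.056e+04 rad/s.
Step 2 — Component impedances:
  R: Z = R = 1680 Ω
  L: Z = jωL = j·1.056e+04·0.0651 = 0 + j687.2 Ω
Step 3 — Series combination: Z_total = R + L = 1680 + j687.2 Ω = 1815∠22.2° Ω.
Step 4 — Source phasor: V = 11.2∠-30.0° V = 9.699 - j5.6 V.
Step 5 — Ohm's law: I = V / Z_total = (9.699 - j5.6) / (1680 + j687.2) = 0.003778 - j0.004879 A.
Step 6 — Convert to polar: |I| = 0.00617 A, ∠I = -52.2°.

I = 0.00617∠-52.2° A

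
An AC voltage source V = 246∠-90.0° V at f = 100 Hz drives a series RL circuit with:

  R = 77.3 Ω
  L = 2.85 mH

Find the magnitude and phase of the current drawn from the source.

Step 1 — Angular frequency: ω = 2π·f = 2π·100 = 628.3 rad/s.
Step 2 — Component impedances:
  R: Z = R = 77.3 Ω
  L: Z = jωL = j·628.3·0.00285 = 0 + j1.791 Ω
Step 3 — Series combination: Z_total = R + L = 77.3 + j1.791 Ω = 77.32∠1.3° Ω.
Step 4 — Source phasor: V = 246∠-90.0° V = 0 - j246 V.
Step 5 — Ohm's law: I = V / Z_total = (0 - j246) / (77.3 + j1.791) = -0.07368 - j3.181 A.
Step 6 — Convert to polar: |I| = 3.182 A, ∠I = -91.3°.

I = 3.182∠-91.3° A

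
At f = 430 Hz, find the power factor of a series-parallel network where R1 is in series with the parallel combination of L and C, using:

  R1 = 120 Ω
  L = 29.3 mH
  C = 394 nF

Step 1 — Angular frequency: ω = 2π·f = 2π·430 = 2702 rad/s.
Step 2 — Component impedances:
  R1: Z = R = 120 Ω
  L: Z = jωL = j·2702·0.0293 = 0 + j79.16 Ω
  C: Z = 1/(jωC) = -j/(ω·C) = 0 - j939.4 Ω
Step 3 — Parallel branch: L || C = 1/(1/L + 1/C) = 0 + j86.45 Ω.
Step 4 — Series with R1: Z_total = R1 + (L || C) = 120 + j86.45 Ω = 147.9∠35.8° Ω.
Step 5 — Power factor: PF = cos(φ) = Re(Z)/|Z| = 120/147.9 = 0.8114.
Step 6 — Type: Im(Z) = 86.45 ⇒ lagging (phase φ = 35.8°).

PF = 0.8114 (lagging, φ = 35.8°)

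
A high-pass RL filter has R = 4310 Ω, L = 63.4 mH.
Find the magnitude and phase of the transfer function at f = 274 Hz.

Step 1 — Angular frequency: ω = 2π·274 = 1722 rad/s.
Step 2 — Transfer function: H(jω) = jωL/(R + jωL).
Step 3 — Numerator jωL = j·109.1; denominator R + jωL = 4310 + j109.1.
Step 4 — H = 0.0006409 + j0.02531.
Step 5 — Magnitude: |H| = 0.02532 (-31.9 dB); phase: φ = 88.5°.

|H| = 0.02532 (-31.9 dB), φ = 88.5°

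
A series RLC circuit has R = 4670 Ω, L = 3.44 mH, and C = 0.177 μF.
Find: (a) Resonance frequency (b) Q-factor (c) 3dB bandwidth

Step 1 — Resonance: ω₀ = 1/√(LC) = 1/√(0.00344·1.77e-07) = 4.053e+04 rad/s.
Step 2 — f₀ = ω₀/(2π) = 6450 Hz.
Step 3 — Series Q: Q = ω₀L/R = 4.053e+04·0.00344/4670 = 0.02985.
Step 4 — Bandwidth: Δω = ω₀/Q = 1.358e+06 rad/s; BW = Δω/(2π) = 2.161e+05 Hz.

(a) f₀ = 6450 Hz  (b) Q = 0.02985  (c) BW = 2.161e+05 Hz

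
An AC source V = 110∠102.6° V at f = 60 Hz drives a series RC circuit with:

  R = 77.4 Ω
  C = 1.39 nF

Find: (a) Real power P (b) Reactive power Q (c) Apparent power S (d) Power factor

Step 1 — Angular frequency: ω = 2π·f = 2π·60 = 377 rad/s.
Step 2 — Component impedances:
  R: Z = R = 77.4 Ω
  C: Z = 1/(jωC) = -j/(ω·C) = 0 - j1.908e+06 Ω
Step 3 — Series combination: Z_total = R + C = 77.4 - j1.908e+06 Ω = 1.908e+06∠-90.0° Ω.
Step 4 — Source phasor: V = 110∠102.6° V = -24 + j107.4 V.
Step 5 — Current: I = V / Z = -5.625e-05 - j1.257e-05 A = 5.764e-05∠-167.4° A.
Step 6 — Complex power: S = V·I* = 2.572e-07 - j0.006341 VA.
Step 7 — Real power: P = Re(S) = 2.572e-07 W.
Step 8 — Reactive power: Q = Im(S) = -0.006341 VAR.
Step 9 — Apparent power: |S| = 0.006341 VA.
Step 10 — Power factor: PF = P/|S| = 4.056e-05 (leading).

(a) P = 2.572e-07 W  (b) Q = -0.006341 VAR  (c) S = 0.006341 VA  (d) PF = 4.056e-05 (leading)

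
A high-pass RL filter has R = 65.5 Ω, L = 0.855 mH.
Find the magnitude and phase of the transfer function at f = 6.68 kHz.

Step 1 — Angular frequency: ω = 2π·6680 = 4.197e+04 rad/s.
Step 2 — Transfer function: H(jω) = jωL/(R + jωL).
Step 3 — Numerator jωL = j·35.89; denominator R + jωL = 65.5 + j35.89.
Step 4 — H = 0.2309 + j0.4214.
Step 5 — Magnitude: |H| = 0.4805 (-6.4 dB); phase: φ = 61.3°.

|H| = 0.4805 (-6.4 dB), φ = 61.3°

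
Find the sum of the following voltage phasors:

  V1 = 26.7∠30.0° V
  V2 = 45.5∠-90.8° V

Step 1 — Convert each phasor to rectangular form:
  V1 = 26.7·(cos(30.0°) + j·sin(30.0°)) = 23.12 + j13.35 V
  V2 = 45.5·(cos(-90.8°) + j·sin(-90.8°)) = -0.6353 - j45.5 V
Step 2 — Sum components: V_total = 22.49 - j32.15 V.
Step 3 — Convert to polar: |V_total| = 39.23 V, ∠V_total = -55.0°.

V_total = 39.23∠-55.0° V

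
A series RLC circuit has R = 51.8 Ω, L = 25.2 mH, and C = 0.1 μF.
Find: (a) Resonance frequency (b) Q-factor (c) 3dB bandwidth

Step 1 — Resonance condition Im(Z)=0 gives ω₀ = 1/√(LC).
Step 2 — ω₀ = 1/√(0.0252·1e-07) = 1.992e+04 rad/s.
Step 3 — f₀ = ω₀/(2π) = 3170 Hz.
Step 4 — Series Q: Q = ω₀L/R = 1.992e+04·0.0252/51.8 = 9.691.
Step 5 — 3dB bandwidth: Δω = ω₀/Q = 2056 rad/s; BW = Δω/(2π) = 327.2 Hz.

(a) f₀ = 3170 Hz  (b) Q = 9.691  (c) BW = 327.2 Hz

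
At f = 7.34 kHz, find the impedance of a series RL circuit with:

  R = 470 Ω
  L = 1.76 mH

Step 1 — Angular frequency: ω = 2π·f = 2π·7340 = 4.612e+04 rad/s.
Step 2 — Component impedances:
  R: Z = R = 470 Ω
  L: Z = jωL = j·4.612e+04·0.00176 = 0 + j81.17 Ω
Step 3 — Series combination: Z_total = R + L = 470 + j81.17 Ω = 477∠9.8° Ω.

Z = 470 + j81.17 Ω = 477∠9.8° Ω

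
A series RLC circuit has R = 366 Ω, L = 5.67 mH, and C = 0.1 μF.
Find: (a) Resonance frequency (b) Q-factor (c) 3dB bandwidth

Step 1 — Resonance: ω₀ = 1/√(LC) = 1/√(0.00567·1e-07) = 4.2e+04 rad/s.
Step 2 — f₀ = ω₀/(2π) = 6684 Hz.
Step 3 — Series Q: Q = ω₀L/R = 4.2e+04·0.00567/366 = 0.6506.
Step 4 — Bandwidth: Δω = ω₀/Q = 6.455e+04 rad/s; BW = Δω/(2π) = 1.027e+04 Hz.

(a) f₀ = 6684 Hz  (b) Q = 0.6506  (c) BW = 1.027e+04 Hz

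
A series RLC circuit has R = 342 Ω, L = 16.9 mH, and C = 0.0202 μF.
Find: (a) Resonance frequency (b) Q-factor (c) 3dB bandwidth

Step 1 — Resonance: ω₀ = 1/√(LC) = 1/√(0.0169·2.02e-08) = 5.412e+04 rad/s.
Step 2 — f₀ = ω₀/(2π) = 8614 Hz.
Step 3 — Series Q: Q = ω₀L/R = 5.412e+04·0.0169/342 = 2.674.
Step 4 — Bandwidth: Δω = ω₀/Q = 2.024e+04 rad/s; BW = Δω/(2π) = 3221 Hz.

(a) f₀ = 8614 Hz  (b) Q = 2.674  (c) BW = 3221 Hz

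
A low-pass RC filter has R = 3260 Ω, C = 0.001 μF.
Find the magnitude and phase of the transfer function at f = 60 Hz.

Step 1 — Angular frequency: ω = 2π·60 = 377 rad/s.
Step 2 — Transfer function: H(jω) = 1/(1 + jωRC).
Step 3 — Denominator: 1 + jωRC = 1 + j·377·3260·1e-09 = 1 + j0.001229.
Step 4 — H = 1 - j0.001229.
Step 5 — Magnitude: |H| = 1 (-0.0 dB); phase: φ = -0.1°.

|H| = 1 (-0.0 dB), φ = -0.1°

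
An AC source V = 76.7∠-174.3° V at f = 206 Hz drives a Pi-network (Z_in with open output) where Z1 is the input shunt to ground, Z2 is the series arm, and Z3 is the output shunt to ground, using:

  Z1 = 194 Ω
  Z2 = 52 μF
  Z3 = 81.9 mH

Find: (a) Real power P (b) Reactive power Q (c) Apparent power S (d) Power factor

Step 1 — Angular frequency: ω = 2π·f = 2π·206 = 1294 rad/s.
Step 2 — Component impedances:
  Z1: Z = R = 194 Ω
  Z2: Z = 1/(jωC) = -j/(ω·C) = 0 - j14.86 Ω
  Z3: Z = jωL = j·1294·0.0819 = 0 + j106 Ω
Step 3 — With open output, the series arm Z2 and the output shunt Z3 appear in series to ground: Z2 + Z3 = 0 + j91.15 Ω.
Step 4 — Parallel with input shunt Z1: Z_in = Z1 || (Z2 + Z3) = 35.08 + j74.67 Ω = 82.5∠64.8° Ω.
Step 5 — Source phasor: V = 76.7∠-174.3° V = -76.32 - j7.618 V.
Step 6 — Current: I = V / Z = -0.477 + j0.7981 A = 0.9297∠120.9° A.
Step 7 — Complex power: S = V·I* = 30.32 + j64.54 VA.
Step 8 — Real power: P = Re(S) = 30.32 W.
Step 9 — Reactive power: Q = Im(S) = 64.54 VAR.
Step 10 — Apparent power: |S| = 71.31 VA.
Step 11 — Power factor: PF = P/|S| = 0.4252 (lagging).

(a) P = 30.32 W  (b) Q = 64.54 VAR  (c) S = 71.31 VA  (d) PF = 0.4252 (lagging)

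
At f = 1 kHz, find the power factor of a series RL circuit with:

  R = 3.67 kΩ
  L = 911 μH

Step 1 — Angular frequency: ω = 2π·f = 2π·1000 = 6283 rad/s.
Step 2 — Component impedances:
  R: Z = R = 3670 Ω
  L: Z = jωL = j·6283·0.000911 = 0 + j5.724 Ω
Step 3 — Series combination: Z_total = R + L = 3670 + j5.724 Ω = 3670∠0.1° Ω.
Step 4 — Power factor: PF = cos(φ) = Re(Z)/|Z| = 3670/3670 = 1.
Step 5 — Type: Im(Z) = 5.724 ⇒ lagging (phase φ = 0.1°).

PF = 1 (lagging, φ = 0.1°)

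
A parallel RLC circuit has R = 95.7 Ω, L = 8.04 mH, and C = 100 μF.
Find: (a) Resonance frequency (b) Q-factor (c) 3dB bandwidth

Step 1 — Resonance: ω₀ = 1/√(LC) = 1/√(0.00804·0.0001) = 1115 rad/s.
Step 2 — f₀ = ω₀/(2π) = 177.5 Hz.
Step 3 — Parallel Q: Q = R/(ω₀L) = 95.7/(1115·0.00804) = 10.67.
Step 4 — Bandwidth: Δω = ω₀/Q = 104.5 rad/s; BW = Δω/(2π) = 16.63 Hz.

(a) f₀ = 177.5 Hz  (b) Q = 10.67  (c) BW = 16.63 Hz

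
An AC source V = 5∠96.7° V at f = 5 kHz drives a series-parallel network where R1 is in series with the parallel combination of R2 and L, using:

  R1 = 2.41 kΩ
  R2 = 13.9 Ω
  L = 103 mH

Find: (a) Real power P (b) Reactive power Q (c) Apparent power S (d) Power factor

Step 1 — Angular frequency: ω = 2π·f = 2π·5000 = 3.142e+04 rad/s.
Step 2 — Component impedances:
  R1: Z = R = 2410 Ω
  R2: Z = R = 13.9 Ω
  L: Z = jωL = j·3.142e+04·0.103 = 0 + j3236 Ω
Step 3 — Parallel branch: R2 || L = 1/(1/R2 + 1/L) = 13.9 + j0.05971 Ω.
Step 4 — Series with R1: Z_total = R1 + (R2 || L) = 2424 + j0.05971 Ω = 2424∠0.0° Ω.
Step 5 — Source phasor: V = 5∠96.7° V = -0.5834 + j4.966 V.
Step 6 — Current: I = V / Z = -0.0002406 + j0.002049 A = 0.002063∠96.7° A.
Step 7 — Complex power: S = V·I* = 0.01031 + j2.541e-07 VA.
Step 8 — Real power: P = Re(S) = 0.01031 W.
Step 9 — Reactive power: Q = Im(S) = 2.541e-07 VAR.
Step 10 — Apparent power: |S| = 0.01031 VA.
Step 11 — Power factor: PF = P/|S| = 1 (lagging).

(a) P = 0.01031 W  (b) Q = 2.541e-07 VAR  (c) S = 0.01031 VA  (d) PF = 1 (lagging)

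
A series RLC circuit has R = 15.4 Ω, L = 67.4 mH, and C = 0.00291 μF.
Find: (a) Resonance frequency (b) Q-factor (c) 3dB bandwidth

Step 1 — Resonance condition Im(Z)=0 gives ω₀ = 1/√(LC).
Step 2 — ω₀ = 1/√(0.0674·2.91e-09) = 7.14e+04 rad/s.
Step 3 — f₀ = ω₀/(2π) = 1.136e+04 Hz.
Step 4 — Series Q: Q = ω₀L/R = 7.14e+04·0.0674/15.4 = 312.5.
Step 5 — 3dB bandwidth: Δω = ω₀/Q = 228.5 rad/s; BW = Δω/(2π) = 36.36 Hz.

(a) f₀ = 1.136e+04 Hz  (b) Q = 312.5  (c) BW = 36.36 Hz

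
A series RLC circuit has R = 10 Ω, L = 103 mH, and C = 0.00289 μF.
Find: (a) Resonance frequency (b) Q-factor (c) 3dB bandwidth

Step 1 — Resonance condition Im(Z)=0 gives ω₀ = 1/√(LC).
Step 2 — ω₀ = 1/√(0.103·2.89e-09) = 5.796e+04 rad/s.
Step 3 — f₀ = ω₀/(2π) = 9225 Hz.
Step 4 — Series Q: Q = ω₀L/R = 5.796e+04·0.103/10 = 597.
Step 5 — 3dB bandwidth: Δω = ω₀/Q = 97.09 rad/s; BW = Δω/(2π) = 15.45 Hz.

(a) f₀ = 9225 Hz  (b) Q = 597  (c) BW = 15.45 Hz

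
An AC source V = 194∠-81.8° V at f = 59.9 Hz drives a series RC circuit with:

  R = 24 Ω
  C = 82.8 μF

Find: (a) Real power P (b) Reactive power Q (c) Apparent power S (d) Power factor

Step 1 — Angular frequency: ω = 2π·f = 2π·59.9 = 376.4 rad/s.
Step 2 — Component impedances:
  R: Z = R = 24 Ω
  C: Z = 1/(jωC) = -j/(ω·C) = 0 - j32.09 Ω
Step 3 — Series combination: Z_total = R + C = 24 - j32.09 Ω = 40.07∠-53.2° Ω.
Step 4 — Source phasor: V = 194∠-81.8° V = 27.67 - j192 V.
Step 5 — Current: I = V / Z = 4.251 - j2.317 A = 4.841∠-28.6° A.
Step 6 — Complex power: S = V·I* = 562.5 - j752.1 VA.
Step 7 — Real power: P = Re(S) = 562.5 W.
Step 8 — Reactive power: Q = Im(S) = -752.1 VAR.
Step 9 — Apparent power: |S| = 939.2 VA.
Step 10 — Power factor: PF = P/|S| = 0.5989 (leading).

(a) P = 562.5 W  (b) Q = -752.1 VAR  (c) S = 939.2 VA  (d) PF = 0.5989 (leading)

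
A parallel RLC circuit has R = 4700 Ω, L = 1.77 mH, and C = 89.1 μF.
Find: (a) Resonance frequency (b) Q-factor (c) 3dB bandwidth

Step 1 — Resonance: ω₀ = 1/√(LC) = 1/√(0.00177·8.91e-05) = 2518 rad/s.
Step 2 — f₀ = ω₀/(2π) = 400.8 Hz.
Step 3 — Parallel Q: Q = R/(ω₀L) = 4700/(2518·0.00177) = 1055.
Step 4 — Bandwidth: Δω = ω₀/Q = 2.388 rad/s; BW = Δω/(2π) = 0.3801 Hz.

(a) f₀ = 400.8 Hz  (b) Q = 1055  (c) BW = 0.3801 Hz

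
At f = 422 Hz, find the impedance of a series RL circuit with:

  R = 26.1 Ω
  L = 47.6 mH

Step 1 — Angular frequency: ω = 2π·f = 2π·422 = 2652 rad/s.
Step 2 — Component impedances:
  R: Z = R = 26.1 Ω
  L: Z = jωL = j·2652·0.0476 = 0 + j126.2 Ω
Step 3 — Series combination: Z_total = R + L = 26.1 + j126.2 Ω = 128.9∠78.3° Ω.

Z = 26.1 + j126.2 Ω = 128.9∠78.3° Ω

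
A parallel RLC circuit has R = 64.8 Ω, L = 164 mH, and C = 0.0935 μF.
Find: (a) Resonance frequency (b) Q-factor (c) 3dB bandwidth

Step 1 — Resonance: ω₀ = 1/√(LC) = 1/√(0.164·9.35e-08) = 8076 rad/s.
Step 2 — f₀ = ω₀/(2π) = 1285 Hz.
Step 3 — Parallel Q: Q = R/(ω₀L) = 64.8/(8076·0.164) = 0.04893.
Step 4 — Bandwidth: Δω = ω₀/Q = 1.65e+05 rad/s; BW = Δω/(2π) = 2.627e+04 Hz.

(a) f₀ = 1285 Hz  (b) Q = 0.04893  (c) BW = 2.627e+04 Hz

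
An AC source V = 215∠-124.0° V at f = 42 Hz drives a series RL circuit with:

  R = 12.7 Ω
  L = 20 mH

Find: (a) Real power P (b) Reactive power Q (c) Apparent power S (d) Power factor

Step 1 — Angular frequency: ω = 2π·f = 2π·42 = 263.9 rad/s.
Step 2 — Component impedances:
  R: Z = R = 12.7 Ω
  L: Z = jωL = j·263.9·0.02 = 0 + j5.278 Ω
Step 3 — Series combination: Z_total = R + L = 12.7 + j5.278 Ω = 13.75∠22.6° Ω.
Step 4 — Source phasor: V = 215∠-124.0° V = -120.2 - j178.2 V.
Step 5 — Current: I = V / Z = -13.05 - j8.613 A = 15.63∠-146.6° A.
Step 6 — Complex power: S = V·I* = 3104 + j1290 VA.
Step 7 — Real power: P = Re(S) = 3104 W.
Step 8 — Reactive power: Q = Im(S) = 1290 VAR.
Step 9 — Apparent power: |S| = 3361 VA.
Step 10 — Power factor: PF = P/|S| = 0.9234 (lagging).

(a) P = 3104 W  (b) Q = 1290 VAR  (c) S = 3361 VA  (d) PF = 0.9234 (lagging)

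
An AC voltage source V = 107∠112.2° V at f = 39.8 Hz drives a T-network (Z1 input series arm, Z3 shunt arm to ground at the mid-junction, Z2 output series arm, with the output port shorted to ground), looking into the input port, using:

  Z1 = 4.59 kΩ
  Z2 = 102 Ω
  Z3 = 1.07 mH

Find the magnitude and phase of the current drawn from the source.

Step 1 — Angular frequency: ω = 2π·f = 2π·39.8 = 250.1 rad/s.
Step 2 — Component impedances:
  Z1: Z = R = 4590 Ω
  Z2: Z = R = 102 Ω
  Z3: Z = jωL = j·250.1·0.00107 = 0 + j0.2676 Ω
Step 3 — With the output port shorted to ground, the output series arm Z2 runs from the junction to ground; the shunt arm Z3 also runs from the junction to ground. They appear in parallel: Z3 || Z2 = 0.0007019 + j0.2676 Ω.
Step 4 — Series with input arm Z1: Z_in = Z1 + (Z3 || Z2) = 4590 + j0.2676 Ω = 4590∠0.0° Ω.
Step 5 — Source phasor: V = 107∠112.2° V = -40.43 + j99.07 V.
Step 6 — Ohm's law: I = V / Z_total = (-40.43 + j99.07) / (4590 + j0.2676) = -0.008807 + j0.02158 A.
Step 7 — Convert to polar: |I| = 0.02331 A, ∠I = 112.2°.

I = 0.02331∠112.2° A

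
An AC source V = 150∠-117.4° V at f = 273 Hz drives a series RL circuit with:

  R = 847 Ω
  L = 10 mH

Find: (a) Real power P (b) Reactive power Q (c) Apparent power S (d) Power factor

Step 1 — Angular frequency: ω = 2π·f = 2π·273 = 1715 rad/s.
Step 2 — Component impedances:
  R: Z = R = 847 Ω
  L: Z = jωL = j·1715·0.01 = 0 + j17.15 Ω
Step 3 — Series combination: Z_total = R + L = 847 + j17.15 Ω = 847.2∠1.2° Ω.
Step 4 — Source phasor: V = 150∠-117.4° V = -69.03 - j133.2 V.
Step 5 — Current: I = V / Z = -0.08465 - j0.1555 A = 0.1771∠-118.6° A.
Step 6 — Complex power: S = V·I* = 26.55 + j0.5377 VA.
Step 7 — Real power: P = Re(S) = 26.55 W.
Step 8 — Reactive power: Q = Im(S) = 0.5377 VAR.
Step 9 — Apparent power: |S| = 26.56 VA.
Step 10 — Power factor: PF = P/|S| = 0.9998 (lagging).

(a) P = 26.55 W  (b) Q = 0.5377 VAR  (c) S = 26.56 VA  (d) PF = 0.9998 (lagging)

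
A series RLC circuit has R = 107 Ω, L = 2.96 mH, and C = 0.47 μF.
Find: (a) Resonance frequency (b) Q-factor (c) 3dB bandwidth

Step 1 — Resonance: ω₀ = 1/√(LC) = 1/√(0.00296·4.7e-07) = 2.681e+04 rad/s.
Step 2 — f₀ = ω₀/(2π) = 4267 Hz.
Step 3 — Series Q: Q = ω₀L/R = 2.681e+04·0.00296/107 = 0.7417.
Step 4 — Bandwidth: Δω = ω₀/Q = 3.615e+04 rad/s; BW = Δω/(2π) = 5753 Hz.

(a) f₀ = 4267 Hz  (b) Q = 0.7417  (c) BW = 5753 Hz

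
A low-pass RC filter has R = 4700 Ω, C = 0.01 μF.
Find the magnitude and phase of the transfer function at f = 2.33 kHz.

Step 1 — Angular frequency: ω = 2π·2330 = 1.464e+04 rad/s.
Step 2 — Transfer function: H(jω) = 1/(1 + jωRC).
Step 3 — Denominator: 1 + jωRC = 1 + j·1.464e+04·4700·1e-08 = 1 + j0.6881.
Step 4 — H = 0.6787 - j0.467.
Step 5 — Magnitude: |H| = 0.8238 (-1.7 dB); phase: φ = -34.5°.

|H| = 0.8238 (-1.7 dB), φ = -34.5°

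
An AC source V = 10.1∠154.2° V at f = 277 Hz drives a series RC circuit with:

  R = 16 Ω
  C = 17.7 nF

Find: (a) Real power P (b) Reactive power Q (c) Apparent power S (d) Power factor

Step 1 — Angular frequency: ω = 2π·f = 2π·277 = 1740 rad/s.
Step 2 — Component impedances:
  R: Z = R = 16 Ω
  C: Z = 1/(jωC) = -j/(ω·C) = 0 - j3.246e+04 Ω
Step 3 — Series combination: Z_total = R + C = 16 - j3.246e+04 Ω = 3.246e+04∠-90.0° Ω.
Step 4 — Source phasor: V = 10.1∠154.2° V = -9.093 + j4.396 V.
Step 5 — Current: I = V / Z = -0.0001356 - j0.0002801 A = 0.0003111∠-115.8° A.
Step 6 — Complex power: S = V·I* = 1.549e-06 - j0.003143 VA.
Step 7 — Real power: P = Re(S) = 1.549e-06 W.
Step 8 — Reactive power: Q = Im(S) = -0.003143 VAR.
Step 9 — Apparent power: |S| = 0.003143 VA.
Step 10 — Power factor: PF = P/|S| = 0.0004929 (leading).

(a) P = 1.549e-06 W  (b) Q = -0.003143 VAR  (c) S = 0.003143 VA  (d) PF = 0.0004929 (leading)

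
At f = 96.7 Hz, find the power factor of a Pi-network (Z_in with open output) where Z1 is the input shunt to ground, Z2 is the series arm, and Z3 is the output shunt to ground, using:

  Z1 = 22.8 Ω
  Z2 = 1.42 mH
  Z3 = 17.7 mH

Step 1 — Angular frequency: ω = 2π·f = 2π·96.7 = 607.6 rad/s.
Step 2 — Component impedances:
  Z1: Z = R = 22.8 Ω
  Z2: Z = jωL = j·607.6·0.00142 = 0 + j0.8628 Ω
  Z3: Z = jωL = j·607.6·0.0177 = 0 + j10.75 Ω
Step 3 — With open output, the series arm Z2 and the output shunt Z3 appear in series to ground: Z2 + Z3 = 0 + j11.62 Ω.
Step 4 — Parallel with input shunt Z1: Z_in = Z1 || (Z2 + Z3) = 4.699 + j9.223 Ω = 10.35∠63.0° Ω.
Step 5 — Power factor: PF = cos(φ) = Re(Z)/|Z| = 4.699/10.35 = 0.454.
Step 6 — Type: Im(Z) = 9.223 ⇒ lagging (phase φ = 63.0°).

PF = 0.454 (lagging, φ = 63.0°)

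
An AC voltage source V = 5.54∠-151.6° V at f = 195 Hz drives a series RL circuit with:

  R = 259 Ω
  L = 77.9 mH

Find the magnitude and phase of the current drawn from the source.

Step 1 — Angular frequency: ω = 2π·f = 2π·195 = 1225 rad/s.
Step 2 — Component impedances:
  R: Z = R = 259 Ω
  L: Z = jωL = j·1225·0.0779 = 0 + j95.44 Ω
Step 3 — Series combination: Z_total = R + L = 259 + j95.44 Ω = 276∠20.2° Ω.
Step 4 — Source phasor: V = 5.54∠-151.6° V = -4.873 - j2.635 V.
Step 5 — Ohm's law: I = V / Z_total = (-4.873 - j2.635) / (259 + j95.44) = -0.01987 - j0.002852 A.
Step 6 — Convert to polar: |I| = 0.02007 A, ∠I = -171.8°.

I = 0.02007∠-171.8° A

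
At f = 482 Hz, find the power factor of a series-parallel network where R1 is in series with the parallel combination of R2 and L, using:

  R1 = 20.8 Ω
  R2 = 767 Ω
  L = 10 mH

Step 1 — Angular frequency: ω = 2π·f = 2π·482 = 3028 rad/s.
Step 2 — Component impedances:
  R1: Z = R = 20.8 Ω
  R2: Z = R = 767 Ω
  L: Z = jωL = j·3028·0.01 = 0 + j30.28 Ω
Step 3 — Parallel branch: R2 || L = 1/(1/R2 + 1/L) = 1.194 + j30.24 Ω.
Step 4 — Series with R1: Z_total = R1 + (R2 || L) = 21.99 + j30.24 Ω = 37.39∠54.0° Ω.
Step 5 — Power factor: PF = cos(φ) = Re(Z)/|Z| = 21.994/37.391 = 0.5882.
Step 6 — Type: Im(Z) = 30.24 ⇒ lagging (phase φ = 54.0°).

PF = 0.5882 (lagging, φ = 54.0°)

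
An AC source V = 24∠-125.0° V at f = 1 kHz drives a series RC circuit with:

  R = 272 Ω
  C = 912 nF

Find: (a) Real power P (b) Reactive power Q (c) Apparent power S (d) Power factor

Step 1 — Angular frequency: ω = 2π·f = 2π·1000 = 6283 rad/s.
Step 2 — Component impedances:
  R: Z = R = 272 Ω
  C: Z = 1/(jωC) = -j/(ω·C) = 0 - j174.5 Ω
Step 3 — Series combination: Z_total = R + C = 272 - j174.5 Ω = 323.2∠-32.7° Ω.
Step 4 — Source phasor: V = 24∠-125.0° V = -13.77 - j19.66 V.
Step 5 — Current: I = V / Z = -0.003001 - j0.0742 A = 0.07426∠-92.3° A.
Step 6 — Complex power: S = V·I* = 1.5 - j0.9625 VA.
Step 7 — Real power: P = Re(S) = 1.5 W.
Step 8 — Reactive power: Q = Im(S) = -0.9625 VAR.
Step 9 — Apparent power: |S| = 1.782 VA.
Step 10 — Power factor: PF = P/|S| = 0.8417 (leading).

(a) P = 1.5 W  (b) Q = -0.9625 VAR  (c) S = 1.782 VA  (d) PF = 0.8417 (leading)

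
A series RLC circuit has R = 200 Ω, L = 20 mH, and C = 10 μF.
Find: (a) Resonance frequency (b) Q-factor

Step 1 — Resonance condition Im(Z)=0 gives ω₀ = 1/√(LC).
Step 2 — ω₀ = 1/√(0.02·1e-05) = 2236 rad/s.
Step 3 — f₀ = ω₀/(2π) = 355.9 Hz.
Step 4 — Series Q: Q = ω₀L/R = 2236·0.02/200 = 0.2236.

(a) f₀ = 355.9 Hz  (b) Q = 0.2236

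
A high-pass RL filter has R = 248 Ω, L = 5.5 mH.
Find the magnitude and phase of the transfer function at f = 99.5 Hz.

Step 1 — Angular frequency: ω = 2π·99.5 = 625.2 rad/s.
Step 2 — Transfer function: H(jω) = jωL/(R + jωL).
Step 3 — Numerator jωL = j·3.438; denominator R + jωL = 248 + j3.438.
Step 4 — H = 0.0001922 + j0.01386.
Step 5 — Magnitude: |H| = 0.01386 (-37.2 dB); phase: φ = 89.2°.

|H| = 0.01386 (-37.2 dB), φ = 89.2°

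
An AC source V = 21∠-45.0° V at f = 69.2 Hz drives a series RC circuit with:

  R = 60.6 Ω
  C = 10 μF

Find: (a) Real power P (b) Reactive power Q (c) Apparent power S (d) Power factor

Step 1 — Angular frequency: ω = 2π·f = 2π·69.2 = 434.8 rad/s.
Step 2 — Component impedances:
  R: Z = R = 60.6 Ω
  C: Z = 1/(jωC) = -j/(ω·C) = 0 - j230 Ω
Step 3 — Series combination: Z_total = R + C = 60.6 - j230 Ω = 237.8∠-75.2° Ω.
Step 4 — Source phasor: V = 21∠-45.0° V = 14.85 - j14.85 V.
Step 5 — Current: I = V / Z = 0.07628 + j0.04447 A = 0.08829∠30.2° A.
Step 6 — Complex power: S = V·I* = 0.4724 - j1.793 VA.
Step 7 — Real power: P = Re(S) = 0.4724 W.
Step 8 — Reactive power: Q = Im(S) = -1.793 VAR.
Step 9 — Apparent power: |S| = 1.854 VA.
Step 10 — Power factor: PF = P/|S| = 0.2548 (leading).

(a) P = 0.4724 W  (b) Q = -1.793 VAR  (c) S = 1.854 VA  (d) PF = 0.2548 (leading)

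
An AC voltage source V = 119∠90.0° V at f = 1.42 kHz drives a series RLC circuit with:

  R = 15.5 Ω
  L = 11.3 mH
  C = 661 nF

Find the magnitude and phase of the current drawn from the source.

Step 1 — Angular frequency: ω = 2π·f = 2π·1420 = 8922 rad/s.
Step 2 — Component impedances:
  R: Z = R = 15.5 Ω
  L: Z = jωL = j·8922·0.0113 = 0 + j100.8 Ω
  C: Z = 1/(jωC) = -j/(ω·C) = 0 - j169.6 Ω
Step 3 — Series combination: Z_total = R + L + C = 15.5 - j68.74 Ω = 70.47∠-77.3° Ω.
Step 4 — Source phasor: V = 119∠90.0° V = 0 + j119 V.
Step 5 — Ohm's law: I = V / Z_total = (0 + j119) / (15.5 - j68.74) = -1.647 + j0.3714 A.
Step 6 — Convert to polar: |I| = 1.689 A, ∠I = 167.3°.

I = 1.689∠167.3° A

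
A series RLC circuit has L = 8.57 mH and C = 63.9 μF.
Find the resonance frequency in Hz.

Step 1 — Resonance condition Im(Z)=0 gives ω₀ = 1/√(LC).
Step 2 — ω₀ = 1/√(0.00857·6.39e-05) = 1351 rad/s.
Step 3 — f₀ = ω₀/(2π) = 215.1 Hz.

f₀ = 215.1 Hz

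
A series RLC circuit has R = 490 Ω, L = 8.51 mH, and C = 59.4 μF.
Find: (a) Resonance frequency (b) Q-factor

Step 1 — Resonance condition Im(Z)=0 gives ω₀ = 1/√(LC).
Step 2 — ω₀ = 1/√(0.00851·5.94e-05) = 1407 rad/s.
Step 3 — f₀ = ω₀/(2π) = 223.9 Hz.
Step 4 — Series Q: Q = ω₀L/R = 1407·0.00851/490 = 0.02443.

(a) f₀ = 223.9 Hz  (b) Q = 0.02443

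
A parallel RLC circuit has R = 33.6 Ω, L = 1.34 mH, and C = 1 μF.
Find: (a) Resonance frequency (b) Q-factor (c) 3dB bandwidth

Step 1 — Resonance: ω₀ = 1/√(LC) = 1/√(0.00134·1e-06) = 2.732e+04 rad/s.
Step 2 — f₀ = ω₀/(2π) = 4348 Hz.
Step 3 — Parallel Q: Q = R/(ω₀L) = 33.6/(2.732e+04·0.00134) = 0.9179.
Step 4 — Bandwidth: Δω = ω₀/Q = 2.976e+04 rad/s; BW = Δω/(2π) = 4737 Hz.

(a) f₀ = 4348 Hz  (b) Q = 0.9179  (c) BW = 4737 Hz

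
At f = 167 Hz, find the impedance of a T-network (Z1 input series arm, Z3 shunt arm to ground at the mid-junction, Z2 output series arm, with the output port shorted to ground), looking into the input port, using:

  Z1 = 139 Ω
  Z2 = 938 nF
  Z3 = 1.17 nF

Step 1 — Angular frequency: ω = 2π·f = 2π·167 = 1049 rad/s.
Step 2 — Component impedances:
  Z1: Z = R = 139 Ω
  Z2: Z = 1/(jωC) = -j/(ω·C) = 0 - j1016 Ω
  Z3: Z = 1/(jωC) = -j/(ω·C) = 0 - j8.146e+05 Ω
Step 3 — With the output port shorted to ground, the output series arm Z2 runs from the junction to ground; the shunt arm Z3 also runs from the junction to ground. They appear in parallel: Z3 || Z2 = 0 - j1015 Ω.
Step 4 — Series with input arm Z1: Z_in = Z1 + (Z3 || Z2) = 139 - j1015 Ω = 1024∠-82.2° Ω.

Z = 139 - j1015 Ω = 1024∠-82.2° Ω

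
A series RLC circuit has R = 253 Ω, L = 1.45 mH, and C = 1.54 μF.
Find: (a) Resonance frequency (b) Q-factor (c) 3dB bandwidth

Step 1 — Resonance condition Im(Z)=0 gives ω₀ = 1/√(LC).
Step 2 — ω₀ = 1/√(0.00145·1.54e-06) = 2.116e+04 rad/s.
Step 3 — f₀ = ω₀/(2π) = 3368 Hz.
Step 4 — Series Q: Q = ω₀L/R = 2.116e+04·0.00145/253 = 0.1213.
Step 5 — 3dB bandwidth: Δω = ω₀/Q = 1.745e+05 rad/s; BW = Δω/(2π) = 2.777e+04 Hz.

(a) f₀ = 3368 Hz  (b) Q = 0.1213  (c) BW = 2.777e+04 Hz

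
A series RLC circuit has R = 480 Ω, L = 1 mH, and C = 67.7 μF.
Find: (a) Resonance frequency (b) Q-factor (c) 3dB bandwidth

Step 1 — Resonance: ω₀ = 1/√(LC) = 1/√(0.001·6.77e-05) = 3843 rad/s.
Step 2 — f₀ = ω₀/(2π) = 611.7 Hz.
Step 3 — Series Q: Q = ω₀L/R = 3843·0.001/480 = 0.008007.
Step 4 — Bandwidth: Δω = ω₀/Q = 4.8e+05 rad/s; BW = Δω/(2π) = 7.639e+04 Hz.

(a) f₀ = 611.7 Hz  (b) Q = 0.008007  (c) BW = 7.639e+04 Hz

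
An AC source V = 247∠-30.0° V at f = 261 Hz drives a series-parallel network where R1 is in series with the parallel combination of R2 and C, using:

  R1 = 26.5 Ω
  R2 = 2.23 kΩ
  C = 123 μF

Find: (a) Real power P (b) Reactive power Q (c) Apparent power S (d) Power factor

Step 1 — Angular frequency: ω = 2π·f = 2π·261 = 1640 rad/s.
Step 2 — Component impedances:
  R1: Z = R = 26.5 Ω
  R2: Z = R = 2230 Ω
  C: Z = 1/(jωC) = -j/(ω·C) = 0 - j4.958 Ω
Step 3 — Parallel branch: R2 || C = 1/(1/R2 + 1/C) = 0.01102 - j4.958 Ω.
Step 4 — Series with R1: Z_total = R1 + (R2 || C) = 26.51 - j4.958 Ω = 26.97∠-10.6° Ω.
Step 5 — Source phasor: V = 247∠-30.0° V = 213.9 - j123.5 V.
Step 6 — Current: I = V / Z = 8.638 - j3.043 A = 9.158∠-19.4° A.
Step 7 — Complex power: S = V·I* = 2224 - j415.8 VA.
Step 8 — Real power: P = Re(S) = 2224 W.
Step 9 — Reactive power: Q = Im(S) = -415.8 VAR.
Step 10 — Apparent power: |S| = 2262 VA.
Step 11 — Power factor: PF = P/|S| = 0.983 (leading).

(a) P = 2224 W  (b) Q = -415.8 VAR  (c) S = 2262 VA  (d) PF = 0.983 (leading)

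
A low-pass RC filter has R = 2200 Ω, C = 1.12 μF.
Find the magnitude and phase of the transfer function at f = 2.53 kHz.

Step 1 — Angular frequency: ω = 2π·2530 = 1.59e+04 rad/s.
Step 2 — Transfer function: H(jω) = 1/(1 + jωRC).
Step 3 — Denominator: 1 + jωRC = 1 + j·1.59e+04·2200·1.12e-06 = 1 + j39.17.
Step 4 — H = 0.0006514 - j0.02551.
Step 5 — Magnitude: |H| = 0.02552 (-31.9 dB); phase: φ = -88.5°.

|H| = 0.02552 (-31.9 dB), φ = -88.5°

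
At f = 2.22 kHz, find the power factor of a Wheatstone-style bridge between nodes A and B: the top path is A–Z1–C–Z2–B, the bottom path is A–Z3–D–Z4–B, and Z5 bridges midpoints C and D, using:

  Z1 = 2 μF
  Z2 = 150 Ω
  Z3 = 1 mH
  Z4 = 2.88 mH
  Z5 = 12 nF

Step 1 — Angular frequency: ω = 2π·f = 2π·2220 = 1.395e+04 rad/s.
Step 2 — Component impedances:
  Z1: Z = 1/(jωC) = -j/(ω·C) = 0 - j35.85 Ω
  Z2: Z = R = 150 Ω
  Z3: Z = jωL = j·1.395e+04·0.001 = 0 + j13.95 Ω
  Z4: Z = jωL = j·1.395e+04·0.00288 = 0 + j40.17 Ω
  Z5: Z = 1/(jωC) = -j/(ω·C) = 0 - j5974 Ω
Step 3 — Bridge requires nodal analysis (the Z5 bridge couples midpoints C and D, so the two paths cannot be reduced to a simple series/parallel combination). Setting node B to ground and injecting 1 A at node A, the 3-node admittance system at A, C, D solves to V_A = Z_AB = 19.2 + j51.8 Ω = 55.25∠69.7° Ω.
Step 4 — Power factor: PF = cos(φ) = Re(Z)/|Z| = 19.203/55.248 = 0.3476.
Step 5 — Type: Im(Z) = 51.8 ⇒ lagging (phase φ = 69.7°).

PF = 0.3476 (lagging, φ = 69.7°)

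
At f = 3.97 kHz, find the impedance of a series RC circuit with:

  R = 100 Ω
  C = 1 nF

Step 1 — Angular frequency: ω = 2π·f = 2π·3970 = 2.494e+04 rad/s.
Step 2 — Component impedances:
  R: Z = R = 100 Ω
  C: Z = 1/(jωC) = -j/(ω·C) = 0 - j4.009e+04 Ω
Step 3 — Series combination: Z_total = R + C = 100 - j4.009e+04 Ω = 4.009e+04∠-89.9° Ω.

Z = 100 - j4.009e+04 Ω = 4.009e+04∠-89.9° Ω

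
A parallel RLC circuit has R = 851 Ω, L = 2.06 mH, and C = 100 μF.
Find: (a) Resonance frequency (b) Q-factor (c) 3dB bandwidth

Step 1 — Resonance: ω₀ = 1/√(LC) = 1/√(0.00206·0.0001) = 2203 rad/s.
Step 2 — f₀ = ω₀/(2π) = 350.7 Hz.
Step 3 — Parallel Q: Q = R/(ω₀L) = 851/(2203·0.00206) = 187.5.
Step 4 — Bandwidth: Δω = ω₀/Q = 11.75 rad/s; BW = Δω/(2π) = 1.87 Hz.

(a) f₀ = 350.7 Hz  (b) Q = 187.5  (c) BW = 1.87 Hz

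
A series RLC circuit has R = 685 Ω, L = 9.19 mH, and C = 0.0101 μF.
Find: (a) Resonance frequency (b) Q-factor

Step 1 — Resonance condition Im(Z)=0 gives ω₀ = 1/√(LC).
Step 2 — ω₀ = 1/√(0.00919·1.01e-08) = 1.038e+05 rad/s.
Step 3 — f₀ = ω₀/(2π) = 1.652e+04 Hz.
Step 4 — Series Q: Q = ω₀L/R = 1.038e+05·0.00919/685 = 1.393.

(a) f₀ = 1.652e+04 Hz  (b) Q = 1.393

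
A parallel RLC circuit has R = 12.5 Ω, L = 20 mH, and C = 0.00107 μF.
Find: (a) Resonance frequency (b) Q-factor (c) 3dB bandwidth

Step 1 — Resonance: ω₀ = 1/√(LC) = 1/√(0.02·1.07e-09) = 2.162e+05 rad/s.
Step 2 — f₀ = ω₀/(2π) = 3.44e+04 Hz.
Step 3 — Parallel Q: Q = R/(ω₀L) = 12.5/(2.162e+05·0.02) = 0.002891.
Step 4 — Bandwidth: Δω = ω₀/Q = 7.477e+07 rad/s; BW = Δω/(2π) = 1.19e+07 Hz.

(a) f₀ = 3.44e+04 Hz  (b) Q = 0.002891  (c) BW = 1.19e+07 Hz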